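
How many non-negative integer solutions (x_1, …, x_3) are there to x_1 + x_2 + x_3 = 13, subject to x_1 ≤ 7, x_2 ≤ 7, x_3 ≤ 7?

Ignoring the caps, the number of non-negative solutions to x_1+…+x_3 = 13 is C(15,2) = 105.
Subtract solutions that violate a single cap (substitute x_i' = x_i − (cap_i+1)): x_1 ≥ 8 gives C(7,2) = 21; x_2 ≥ 8 gives C(7,2) = 21; x_3 ≥ 8 gives C(7,2) = 21. Together 63.
No two caps can be exceeded simultaneously, so the pair terms are all 0.
By inclusion–exclusion the count is 105 − 63 + 0 = 42.

42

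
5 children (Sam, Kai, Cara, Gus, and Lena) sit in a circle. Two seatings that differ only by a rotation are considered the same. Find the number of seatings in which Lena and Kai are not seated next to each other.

Without the restriction there are (4)! = 24 seatings.
Seatings with Lena beside Kai: treat them as a block with 2 internal orders, giving 2 × (3)! = 12.
Subtracting, 24 − 12 = 12.

12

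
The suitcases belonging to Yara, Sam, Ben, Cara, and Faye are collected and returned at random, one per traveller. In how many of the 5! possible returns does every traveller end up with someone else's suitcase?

44

This is the derangement count D_5: permutations of 5 items with no fixed point.
By inclusion–exclusion this is Σ_{j=0}^{5} (−1)^j C(5,j)·(5−j)!.
Computing: 120 − 120 + 60 − 20 + 5 − 1 = 44.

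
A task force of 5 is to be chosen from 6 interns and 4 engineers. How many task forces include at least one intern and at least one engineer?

With no constraint there are C(10,5) = 252 possible selections.
Subtract selections that omit an entire group: no interns → C(4,5) = 0; no engineers → C(6,5) = 6.
Both groups omitted at once is impossible, so 252 − 6 = 246.

246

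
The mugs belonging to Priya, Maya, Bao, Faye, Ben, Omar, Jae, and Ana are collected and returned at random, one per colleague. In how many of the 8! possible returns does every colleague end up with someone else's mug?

Count assignments avoiding every fixed point. For any j of the 8 colleagues fixed to their own mug, the other 8−j can be arranged in (8−j)! ways.
By inclusion–exclusion this is Σ_{j=0}^{8} (−1)^j C(8,j)·(8−j)!.
Computing: 40320 − 40320 + 20160 − 6720 + 1680 − 336 + 56 − 8 + 1 = 14833.

14833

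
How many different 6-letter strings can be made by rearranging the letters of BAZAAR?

120

The 6 letters of BAZAAR have repeats: A appearing 3 times.
The number of distinct arrangements is 6!/(3!) = 720/6 = 120.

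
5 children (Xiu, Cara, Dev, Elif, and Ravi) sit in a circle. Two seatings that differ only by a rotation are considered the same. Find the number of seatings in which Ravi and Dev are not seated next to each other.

12

All circular seatings of 5 people number (4)! = 24.
Those with Ravi next to Dev: fuse the pair into one unit and seat 4 units around a circle — 2·(3)! = 12.
Subtracting, 24 − 12 = 12.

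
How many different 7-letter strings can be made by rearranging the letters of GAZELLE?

1260

Letter multiplicities in GAZELLE: A×1, E×2, G×1, L×2, Z×1.
So there are 7! / (2!·2!) = 1260 distinguishable arrangements.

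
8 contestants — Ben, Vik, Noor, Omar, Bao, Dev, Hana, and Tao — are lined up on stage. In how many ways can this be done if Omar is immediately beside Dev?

10080

Treat {Omar, Dev} as a single unit. There are 7 units to order, and the pair itself can be ordered 2 ways.
So the count is 2·(7)! = 10080.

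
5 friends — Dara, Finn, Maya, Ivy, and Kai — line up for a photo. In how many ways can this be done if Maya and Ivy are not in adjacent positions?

Of the 5! = 120 arrangements, those with Maya and Ivy adjacent number 2 × 4! = 48 (treat the pair as a block with 2 internal orders).
So 120 − 48 = 72 arrangements keep them apart.

72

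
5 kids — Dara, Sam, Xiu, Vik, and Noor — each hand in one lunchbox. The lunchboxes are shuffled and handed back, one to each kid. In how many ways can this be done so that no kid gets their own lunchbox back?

44

Let Aᵢ be the assignments in which kid i gets their own lunchbox. We want the size of the complement of A₁∪…∪A_5.
By inclusion–exclusion this is Σ_{j=0}^{5} (−1)^j C(5,j)·(5−j)!.
Computing: 120 − 120 + 60 − 20 + 5 − 1 = 44.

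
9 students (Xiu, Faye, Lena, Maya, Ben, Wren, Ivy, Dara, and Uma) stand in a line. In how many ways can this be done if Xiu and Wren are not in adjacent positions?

There are 9! = 362880 arrangements in all. If Xiu and Wren are adjacent, merging them into one block gives 2·(8)! = 80640 arrangements.
Complementary counting: 362880 − 80640 = 282240.

282240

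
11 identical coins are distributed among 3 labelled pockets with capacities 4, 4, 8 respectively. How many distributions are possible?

Ignoring the caps, the number of non-negative solutions to x_1+…+x_3 = 11 is C(13,2) = 78.
Subtract solutions that violate a single cap (substitute x_i' = x_i − (cap_i+1)): x_1 ≥ 5 gives C(8,2) = 28; x_2 ≥ 5 gives C(8,2) = 28; x_3 ≥ 9 gives C(4,2) = 6. Together 62.
Add back pairs where two caps are both exceeded: 3 + 0 + 0 = 3.
By inclusion–exclusion the count is 78 − 62 + 3 = 19.

19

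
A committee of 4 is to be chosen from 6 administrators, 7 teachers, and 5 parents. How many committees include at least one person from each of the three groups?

1575

Total 4-person selections from all 18: C(18,4) = 3060.
Subtract selections that omit an entire group: no administrators → C(12,4) = 495; no teachers → C(11,4) = 330; no parents → C(13,4) = 715.
Add back selections omitting two groups (i.e. drawn from a single group): C(6,4) + C(7,4) + C(5,4) = 55.
By inclusion–exclusion: 3060 − 1540 + 55 = 1575.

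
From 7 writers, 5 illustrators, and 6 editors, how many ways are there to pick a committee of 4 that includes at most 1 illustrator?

2145

Split by how many illustrators are chosen (0 through 1).
Sum: C(5,0)·C(13,4) + C(5,1)·C(13,3) = 715 + 1430 = 2145.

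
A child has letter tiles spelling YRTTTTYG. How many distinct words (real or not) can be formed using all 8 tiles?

840

Letter multiplicities in YRTTTTYG: G×1, R×1, T×4, Y×2.
So there are 8! / (4!·2!) = 840 distinguishable arrangements.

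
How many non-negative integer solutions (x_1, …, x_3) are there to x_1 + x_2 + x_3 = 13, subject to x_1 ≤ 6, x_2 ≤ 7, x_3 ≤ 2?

6

Ignoring the caps, the number of non-negative solutions to x_1+…+x_3 = 13 is C(15,2) = 105.
Subtract solutions that violate a single cap (substitute x_i' = x_i − (cap_i+1)): x_1 ≥ 7 gives C(8,2) = 28; x_2 ≥ 8 gives C(7,2) = 21; x_3 ≥ 3 gives C(12,2) = 66. Together 115.
Add back pairs where two caps are both exceeded: 0 + 10 + 6 = 16.
By inclusion–exclusion the count is 105 − 115 + 16 = 6.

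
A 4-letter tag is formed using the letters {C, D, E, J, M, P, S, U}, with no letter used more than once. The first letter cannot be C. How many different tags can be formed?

The first letter has 8−1 = 7 choices (anything except C).
The remaining 3 letters are filled from the other 7 symbols without repetition: 7 × 6 × 5 = 210.
Total: 7 × 210 = 1470.

1470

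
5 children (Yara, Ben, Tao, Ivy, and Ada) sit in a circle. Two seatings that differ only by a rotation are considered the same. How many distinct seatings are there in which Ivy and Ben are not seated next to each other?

All circular seatings of 5 people number (4)! = 24.
Those with Ivy next to Ben: fuse the pair into one unit and seat 4 units around a circle — 2·(3)! = 12.
Subtracting, 24 − 12 = 12.

12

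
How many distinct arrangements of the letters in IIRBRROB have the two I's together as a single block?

Treat the 2 copies of I as a single block. The multiset to arrange is then {II, B, B, O, R, R, R}, 7 items in all.
That gives (7)!/(3!·2!) = 420 arrangements.

420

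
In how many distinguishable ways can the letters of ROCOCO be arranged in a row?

60

ROCOCO has 6 letters with C appearing twice and O appearing 3 times.
So there are 6! / (3!·2!) = 60 distinguishable arrangements.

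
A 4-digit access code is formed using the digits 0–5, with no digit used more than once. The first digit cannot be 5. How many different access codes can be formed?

The first digit has 6−1 = 5 choices (anything except 5).
The remaining 3 digits are filled from the other 5 symbols without repetition: 5 × 4 × 3 = 60.
Total: 5 × 60 = 300.

300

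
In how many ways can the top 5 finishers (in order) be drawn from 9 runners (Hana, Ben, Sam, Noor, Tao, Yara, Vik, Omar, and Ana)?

There are 9 choices for 1st place, 8 for 2nd, and so on down to 5 for position 5.
That gives 9 × 8 × 7 × 6 × 5 = 15120.

15120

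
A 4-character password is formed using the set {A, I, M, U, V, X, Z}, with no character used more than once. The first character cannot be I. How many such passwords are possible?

720

The first character has 7−1 = 6 choices (anything except I).
The remaining 3 characters are filled from the other 6 symbols without repetition: 6 × 5 × 4 = 120.
Total: 6 × 120 = 720.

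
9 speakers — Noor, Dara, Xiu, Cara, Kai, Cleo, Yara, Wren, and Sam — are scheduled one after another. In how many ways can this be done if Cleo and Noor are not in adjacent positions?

Of the 9! = 362880 arrangements, those with Cleo and Noor adjacent number 2 × 8! = 80640 (treat the pair as a block with 2 internal orders).
Complementary counting: 362880 − 80640 = 282240.

282240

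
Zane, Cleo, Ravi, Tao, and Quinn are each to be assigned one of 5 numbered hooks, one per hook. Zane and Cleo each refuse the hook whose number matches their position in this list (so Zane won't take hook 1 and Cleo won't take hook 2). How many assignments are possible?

78

Let Aᵢ (for i ∈ {1, 2}) be the placements that put person i in their forbidden hook. Any j of these fix j positions, leaving (5−j)! ways to fill the rest, and there are C(2,j) ways to pick which j.
By inclusion–exclusion, the number of valid placements is Σ_{j=0}^{2} (−1)^j C(2,j)·(5−j)!.
Computing: 120 − 48 + 6 = 78.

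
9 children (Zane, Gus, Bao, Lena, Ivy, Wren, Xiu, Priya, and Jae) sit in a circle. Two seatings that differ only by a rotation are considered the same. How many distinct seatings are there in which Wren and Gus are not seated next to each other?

All circular seatings of 9 people number (8)! = 40320.
Seatings with Wren beside Gus: treat them as a block with 2 internal orders, giving 2 × (7)! = 10080.
Subtracting, 40320 − 10080 = 30240.

30240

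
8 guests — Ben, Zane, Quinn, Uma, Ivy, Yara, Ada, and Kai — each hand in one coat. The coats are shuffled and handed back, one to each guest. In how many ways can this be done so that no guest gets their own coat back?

14833

Count assignments avoiding every fixed point. For any j of the 8 guests fixed to their own coat, the other 8−j can be arranged in (8−j)! ways.
By inclusion–exclusion this is Σ_{j=0}^{8} (−1)^j C(8,j)·(8−j)!.
Computing: 40320 − 40320 + 20160 − 6720 + 1680 − 336 + 56 − 8 + 1 = 14833.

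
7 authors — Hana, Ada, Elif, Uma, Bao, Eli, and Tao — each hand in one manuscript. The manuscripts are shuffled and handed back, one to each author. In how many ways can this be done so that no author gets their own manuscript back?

Count assignments avoiding every fixed point. For any j of the 7 authors fixed to their own manuscript, the other 7−j can be arranged in (7−j)! ways.
By inclusion–exclusion this is Σ_{j=0}^{7} (−1)^j C(7,j)·(7−j)!.
Computing: 5040 − 5040 + 2520 − 840 + 210 − 42 + 7 − 1 = 1854.

1854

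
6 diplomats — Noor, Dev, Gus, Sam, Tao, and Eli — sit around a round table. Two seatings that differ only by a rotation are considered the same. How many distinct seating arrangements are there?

120

Fix one person's seat to break rotational symmetry; the remaining 5 people can be arranged in (5)! = 120 ways.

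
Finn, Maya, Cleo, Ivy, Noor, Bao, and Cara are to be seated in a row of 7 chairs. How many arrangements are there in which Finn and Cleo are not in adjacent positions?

3600

There are 7! = 5040 arrangements in all. If Finn and Cleo are adjacent, merging them into one block gives 2·(6)! = 1440 arrangements.
Complementary counting: 5040 − 1440 = 3600.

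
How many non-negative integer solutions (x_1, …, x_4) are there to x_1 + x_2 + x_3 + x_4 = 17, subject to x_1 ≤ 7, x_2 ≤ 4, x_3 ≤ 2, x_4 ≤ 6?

By stars and bars, unrestricted non-negative solutions to x_1+…+x_4 = 17 number C(17+3,3) = 1140.
Subtract solutions that violate a single cap (substitute x_i' = x_i − (cap_i+1)): x_1 ≥ 8 gives C(12,3) = 220; x_2 ≥ 5 gives C(15,3) = 455; x_3 ≥ 3 gives C(17,3) = 680; x_4 ≥ 7 gives C(13,3) = 286. Together 1641.
Add back pairs where two caps are both exceeded: 35 + 84 + 10 + 220 + 56 + 120 = 525.
Subtract triples: 4 + 0 + 0 + 10 = 14.
By inclusion–exclusion the count is 1140 − 1641 + 525 − 14 = 10.

10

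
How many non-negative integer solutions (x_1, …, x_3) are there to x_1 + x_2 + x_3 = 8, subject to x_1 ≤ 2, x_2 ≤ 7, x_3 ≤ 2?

8

Ignoring the caps, the number of non-negative solutions to x_1+…+x_3 = 8 is C(10,2) = 45.
Subtract solutions that violate a single cap (substitute x_i' = x_i − (cap_i+1)): x_1 ≥ 3 gives C(7,2) = 21; x_2 ≥ 8 gives C(2,2) = 1; x_3 ≥ 3 gives C(7,2) = 21. Together 43.
Add back pairs where two caps are both exceeded: 0 + 6 + 0 = 6.
By inclusion–exclusion the count is 45 − 43 + 6 = 8.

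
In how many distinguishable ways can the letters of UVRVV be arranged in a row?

Letter multiplicities in UVRVV: R×1, U×1, V×3.
The number of distinct arrangements is 5!/(3!) = 120/6 = 20.

20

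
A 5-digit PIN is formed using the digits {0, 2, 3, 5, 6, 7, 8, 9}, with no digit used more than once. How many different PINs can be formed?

6720

With no repetition, fill the 5 digits in order: 8 choices, then 7, down to 4.
That product is 8 × 7 × 6 × 5 × 4 = 6720.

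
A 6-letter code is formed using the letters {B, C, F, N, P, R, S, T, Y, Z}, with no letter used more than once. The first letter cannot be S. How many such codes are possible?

136080

The first letter has 10−1 = 9 choices (anything except S).
The remaining 5 letters are filled from the other 9 symbols without repetition: 9 × 8 × 7 × 6 × 5 = 15120.
Total: 9 × 15120 = 136080.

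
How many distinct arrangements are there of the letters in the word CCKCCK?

The 6 letters of CCKCCK have repeats: C appearing 4 times and K appearing twice.
Dividing 6! = 720 by 4!·2! = 48 for the repeated letters gives 15.

15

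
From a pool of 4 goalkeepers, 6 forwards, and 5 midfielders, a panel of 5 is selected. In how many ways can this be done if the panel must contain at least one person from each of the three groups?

Total 5-person selections from all 15: C(15,5) = 3003.
Selections missing a whole group: no goalkeepers → C(11,5) = 462; no forwards → C(9,5) = 126; no midfielders → C(10,5) = 252.
Add back selections omitting two groups (i.e. drawn from a single group): C(4,5) + C(6,5) + C(5,5) = 7.
By inclusion–exclusion: 3003 − 840 + 7 = 2170.

2170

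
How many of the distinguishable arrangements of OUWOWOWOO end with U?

With the last slot taken by U, it remains to arrange the other 8 letters (OWOWOWOO).
Those 8 letters have O appearing 5 times and W appearing 3 times, giving (8)!/(5!·3!) = 56.

56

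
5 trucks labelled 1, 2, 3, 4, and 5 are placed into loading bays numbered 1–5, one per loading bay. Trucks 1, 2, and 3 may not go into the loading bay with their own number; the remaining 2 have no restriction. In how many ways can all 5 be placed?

Let Aᵢ (for i ∈ {1, 2, 3}) be the placements that put truck i in its forbidden loading bay. Any j of these fix j positions, leaving (5−j)! ways to fill the rest, and there are C(3,j) ways to pick which j.
By inclusion–exclusion, the number of valid placements is Σ_{j=0}^{3} (−1)^j C(3,j)·(5−j)!.
Computing: 120 − 72 + 18 − 2 = 64.

64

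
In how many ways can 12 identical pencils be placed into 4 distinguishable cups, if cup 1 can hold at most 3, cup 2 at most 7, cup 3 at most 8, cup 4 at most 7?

By stars and bars, unrestricted non-negative solutions to x_1+…+x_4 = 12 number C(12+3,3) = 455.
Subtract solutions that violate a single cap (substitute x_i' = x_i − (cap_i+1)): x_1 ≥ 4 gives C(11,3) = 165; x_2 ≥ 8 gives C(7,3) = 35; x_3 ≥ 9 gives C(6,3) = 20; x_4 ≥ 8 gives C(7,3) = 35. Together 255.
Add back pairs where two caps are both exceeded: 1 + 0 + 1 + 0 + 0 + 0 = 2.
By inclusion–exclusion the count is 455 − 255 + 2 = 202.

202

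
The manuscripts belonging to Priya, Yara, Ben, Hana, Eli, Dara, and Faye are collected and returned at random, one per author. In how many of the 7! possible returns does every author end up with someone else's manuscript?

Let Aᵢ be the assignments in which author i gets their own manuscript. We want the size of the complement of A₁∪…∪A_7.
By inclusion–exclusion this is Σ_{j=0}^{7} (−1)^j C(7,j)·(7−j)!.
Computing: 5040 − 5040 + 2520 − 840 + 210 − 42 + 7 − 1 = 1854.

1854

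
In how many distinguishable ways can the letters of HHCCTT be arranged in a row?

The 6 letters of HHCCTT have repeats: C appearing twice, H appearing twice, and T appearing twice.
Dividing 6! = 720 by 2!·2!·2! = 8 for the repeated letters gives 90.

90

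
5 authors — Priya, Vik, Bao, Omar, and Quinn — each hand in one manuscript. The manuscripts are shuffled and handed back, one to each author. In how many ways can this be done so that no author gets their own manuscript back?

This is the derangement count D_5: permutations of 5 items with no fixed point.
By inclusion–exclusion this is Σ_{j=0}^{5} (−1)^j C(5,j)·(5−j)!.
Computing: 120 − 120 + 60 − 20 + 5 − 1 = 44.

44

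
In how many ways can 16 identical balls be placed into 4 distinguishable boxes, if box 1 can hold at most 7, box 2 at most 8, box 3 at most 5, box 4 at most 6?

217

Without the upper bounds there are C(19,3) = 969 ways to split 16 among 4 boxes.
Subtract solutions that violate a single cap (substitute x_i' = x_i − (cap_i+1)): x_1 ≥ 8 gives C(11,3) = 165; x_2 ≥ 9 gives C(10,3) = 120; x_3 ≥ 6 gives C(13,3) = 286; x_4 ≥ 7 gives C(12,3) = 220. Together 791.
Add back pairs where two caps are both exceeded: 0 + 10 + 4 + 4 + 1 + 20 = 39.
By inclusion–exclusion the count is 969 − 791 + 39 = 217.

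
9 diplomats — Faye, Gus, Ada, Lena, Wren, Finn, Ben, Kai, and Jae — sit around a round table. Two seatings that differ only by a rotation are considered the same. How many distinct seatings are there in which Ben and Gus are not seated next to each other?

30240

Without the restriction there are (8)! = 40320 seatings.
Those with Ben next to Gus: fuse the pair into one unit and seat 8 units around a circle — 2·(7)! = 10080.
Subtracting, 40320 − 10080 = 30240.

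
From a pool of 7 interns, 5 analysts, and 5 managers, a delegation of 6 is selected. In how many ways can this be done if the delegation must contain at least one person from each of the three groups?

10325

Unrestricted: C(17,6) = 12376 ways to pick any 6 of the 17.
Subtract selections that omit an entire group: no interns → C(10,6) = 210; no analysts → C(12,6) = 924; no managers → C(12,6) = 924.
Add back selections omitting two groups (i.e. drawn from a single group): C(7,6) + C(5,6) + C(5,6) = 7.
By inclusion–exclusion: 12376 − 2058 + 7 = 10325.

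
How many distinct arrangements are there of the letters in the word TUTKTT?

Letter multiplicities in TUTKTT: K×1, T×4, U×1.
Dividing 6! = 720 by 4! = 24 for the repeated letters gives 30.

30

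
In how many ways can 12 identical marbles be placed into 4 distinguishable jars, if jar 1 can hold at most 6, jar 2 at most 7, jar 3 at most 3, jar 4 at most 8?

By stars and bars, unrestricted non-negative solutions to x_1+…+x_4 = 12 number C(12+3,3) = 455.
Subtract solutions that violate a single cap (substitute x_i' = x_i − (cap_i+1)): x_1 ≥ 7 gives C(8,3) = 56; x_2 ≥ 8 gives C(7,3) = 35; x_3 ≥ 4 gives C(11,3) = 165; x_4 ≥ 9 gives C(6,3) = 20. Together 276.
Add back pairs where two caps are both exceeded: 0 + 4 + 0 + 1 + 0 + 0 = 5.
By inclusion–exclusion the count is 455 − 276 + 5 = 184.

184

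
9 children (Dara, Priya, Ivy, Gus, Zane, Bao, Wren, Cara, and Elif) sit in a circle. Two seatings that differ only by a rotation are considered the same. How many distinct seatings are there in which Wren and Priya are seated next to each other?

10080

Treat {Wren, Priya} as one unit (2 internal orders) and seat the resulting 8 units around the table: (7)! circular arrangements.
So 2 × (7)! = 2 × 5040 = 10080.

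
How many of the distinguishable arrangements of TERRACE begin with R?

360

With the first slot taken by R, it remains to arrange the other 6 letters (TERACE).
Those 6 letters have E appearing twice, giving (6)!/(2!) = 360.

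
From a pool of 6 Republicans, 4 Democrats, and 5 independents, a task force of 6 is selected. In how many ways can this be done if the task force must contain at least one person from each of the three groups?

With no constraint there are C(15,6) = 5005 possible selections.
Subtract selections that omit an entire group: no Republicans → C(9,6) = 84; no Democrats → C(11,6) = 462; no independents → C(10,6) = 210.
Add back selections omitting two groups (i.e. drawn from a single group): C(6,6) + C(4,6) + C(5,6) = 1.
By inclusion–exclusion: 5005 − 756 + 1 = 4250.

4250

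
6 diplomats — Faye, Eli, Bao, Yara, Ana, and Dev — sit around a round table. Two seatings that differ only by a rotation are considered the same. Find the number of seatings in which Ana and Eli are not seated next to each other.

72

All circular seatings of 6 people number (5)! = 120.
Seatings with Ana beside Eli: treat them as a block with 2 internal orders, giving 2 × (4)! = 48.
Subtracting, 120 − 48 = 72.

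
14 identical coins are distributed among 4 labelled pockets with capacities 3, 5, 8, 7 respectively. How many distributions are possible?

Without the upper bounds there are C(17,3) = 680 ways to split 14 among 4 pockets.
Subtract solutions that violate a single cap (substitute x_i' = x_i − (cap_i+1)): x_1 ≥ 4 gives C(13,3) = 286; x_2 ≥ 6 gives C(11,3) = 165; x_3 ≥ 9 gives C(8,3) = 56; x_4 ≥ 8 gives C(9,3) = 84. Together 591.
Add back pairs where two caps are both exceeded: 35 + 4 + 10 + 0 + 1 + 0 = 50.
By inclusion–exclusion the count is 680 − 591 + 50 = 139.

139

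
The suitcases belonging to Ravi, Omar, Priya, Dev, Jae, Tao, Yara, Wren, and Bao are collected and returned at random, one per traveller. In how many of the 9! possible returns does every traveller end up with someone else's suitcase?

133496

Count assignments avoiding every fixed point. For any j of the 9 travellers fixed to their own suitcase, the other 9−j can be arranged in (9−j)! ways.
By inclusion–exclusion this is Σ_{j=0}^{9} (−1)^j C(9,j)·(9−j)!.
Computing: 362880 − 362880 + 181440 − 60480 + 15120 − 3024 + 504 − 72 + 9 − 1 = 133496.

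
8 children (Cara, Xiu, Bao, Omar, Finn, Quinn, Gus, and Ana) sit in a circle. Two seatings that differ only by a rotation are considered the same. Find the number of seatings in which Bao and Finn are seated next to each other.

Glue Bao and Finn into a block (2 internal orders). Seating 7 units around a circle gives (6)! arrangements.
So 2 × (6)! = 2 × 720 = 1440.

1440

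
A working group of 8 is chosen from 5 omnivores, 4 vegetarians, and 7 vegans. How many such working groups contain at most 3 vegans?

6435

Split by how many vegans are chosen (0 through 3).
Sum: C(7,0)·C(9,8) + C(7,1)·C(9,7) + C(7,2)·C(9,6) + C(7,3)·C(9,5) = 9 + 252 + 1764 + 4410 = 6435.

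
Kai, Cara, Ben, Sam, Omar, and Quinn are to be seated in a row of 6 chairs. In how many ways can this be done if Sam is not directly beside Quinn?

Of the 6! = 720 arrangements, those with Sam and Quinn adjacent number 2 × 5! = 240 (treat the pair as a block with 2 internal orders).
So 720 − 240 = 480 arrangements keep them apart.

480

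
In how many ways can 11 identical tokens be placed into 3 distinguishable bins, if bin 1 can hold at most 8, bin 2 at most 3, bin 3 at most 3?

By stars and bars, unrestricted non-negative solutions to x_1+…+x_3 = 11 number C(11+2,2) = 78.
Subtract solutions that violate a single cap (substitute x_i' = x_i − (cap_i+1)): x_1 ≥ 9 gives C(4,2) = 6; x_2 ≥ 4 gives C(9,2) = 36; x_3 ≥ 4 gives C(9,2) = 36. Together 78.
Add back pairs where two caps are both exceeded: 0 + 0 + 10 = 10.
By inclusion–exclusion the count is 78 − 78 + 10 = 10.

10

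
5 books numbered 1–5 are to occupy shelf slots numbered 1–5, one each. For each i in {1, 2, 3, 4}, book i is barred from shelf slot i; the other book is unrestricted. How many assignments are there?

Let Aᵢ (for 1 ≤ i ≤ 4) be the placements that put book i in its forbidden shelf slot. Any j of these fix j positions, leaving (5−j)! ways to fill the rest, and there are C(4,j) ways to pick which j.
By inclusion–exclusion, the number of valid placements is Σ_{j=0}^{4} (−1)^j C(4,j)·(5−j)!.
Computing: 120 − 96 + 36 − 8 + 1 = 53.

53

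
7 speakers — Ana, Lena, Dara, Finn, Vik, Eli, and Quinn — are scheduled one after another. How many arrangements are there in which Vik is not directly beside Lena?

There are 7! = 5040 arrangements in all. If Vik and Lena are adjacent, merging them into one block gives 2·(6)! = 1440 arrangements.
Complementary counting: 5040 − 1440 = 3600.

3600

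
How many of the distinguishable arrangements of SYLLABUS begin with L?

Fix L in the first position and arrange the remaining 7 letters.
Those 7 letters have S appearing twice, giving (7)!/(2!) = 2520.

2520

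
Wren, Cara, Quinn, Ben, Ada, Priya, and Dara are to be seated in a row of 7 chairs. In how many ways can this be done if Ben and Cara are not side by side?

Of the 7! = 5040 arrangements, those with Ben and Cara adjacent number 2 × 6! = 1440 (treat the pair as a block with 2 internal orders).
So 5040 − 1440 = 3600 arrangements keep them apart.

3600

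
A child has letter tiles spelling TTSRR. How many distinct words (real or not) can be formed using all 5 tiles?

30

The 5 letters of TTSRR have repeats: R appearing twice and T appearing twice.
So there are 5! / (2!·2!) = 30 distinguishable arrangements.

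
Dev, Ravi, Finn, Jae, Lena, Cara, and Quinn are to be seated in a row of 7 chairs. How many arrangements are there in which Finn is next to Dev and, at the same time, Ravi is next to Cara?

480

Treat {Finn,Dev} as one block (2 orders) and {Ravi,Cara} as another (2 orders).
That leaves 5 units to arrange: 2 × 2 × 5! = 4 × 120 = 480.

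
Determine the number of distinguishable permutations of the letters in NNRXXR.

90

NNRXXR has 6 letters with N appearing twice, R appearing twice, and X appearing twice.
So there are 6! / (2!·2!·2!) = 90 distinguishable arrangements.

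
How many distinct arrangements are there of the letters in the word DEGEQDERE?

The 9 letters of DEGEQDERE have repeats: D appearing twice and E appearing 4 times.
Dividing 9! = 362880 by 4!·2! = 48 for the repeated letters gives 7560.

7560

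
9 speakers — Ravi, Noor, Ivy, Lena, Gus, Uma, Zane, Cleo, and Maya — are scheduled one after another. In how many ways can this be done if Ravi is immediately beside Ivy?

80640

Glue Ravi and Ivy into one block (2 internal orders), leaving 8 units to arrange in a row.
That gives 2 × 8! = 2 × 40320 = 80640.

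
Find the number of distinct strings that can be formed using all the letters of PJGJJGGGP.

Letter multiplicities in PJGJJGGGP: G×4, J×3, P×2.
So there are 9! / (4!·3!·2!) = 1260 distinguishable arrangements.

1260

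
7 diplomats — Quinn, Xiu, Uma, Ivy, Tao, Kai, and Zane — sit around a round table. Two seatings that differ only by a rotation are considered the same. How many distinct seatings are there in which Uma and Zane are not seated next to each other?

All circular seatings of 7 people number (6)! = 720.
Seatings with Uma beside Zane: treat them as a block with 2 internal orders, giving 2 × (5)! = 240.
Subtracting, 720 − 240 = 480.

480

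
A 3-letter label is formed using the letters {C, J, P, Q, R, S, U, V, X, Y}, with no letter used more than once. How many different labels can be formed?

This is a permutation of 3 out of 10: P(10,3) = 10!/7!.
That product is 10 × 9 × 8 = 720.

720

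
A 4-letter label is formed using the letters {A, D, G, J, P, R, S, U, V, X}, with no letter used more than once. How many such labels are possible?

5040

This is a permutation of 4 out of 10: P(10,4) = 10!/6!.
10 × 9 × 8 × 7 = 5040.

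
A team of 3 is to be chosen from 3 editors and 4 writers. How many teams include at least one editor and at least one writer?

30

With no constraint there are C(7,3) = 35 possible selections.
Subtract selections that omit an entire group: no editors → C(4,3) = 4; no writers → C(3,3) = 1.
Both groups omitted at once is impossible, so 35 − 5 = 30.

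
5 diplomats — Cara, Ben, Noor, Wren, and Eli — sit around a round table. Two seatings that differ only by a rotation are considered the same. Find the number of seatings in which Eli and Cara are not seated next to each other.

12

Without the restriction there are (4)! = 24 seatings.
Seatings with Eli beside Cara: treat them as a block with 2 internal orders, giving 2 × (3)! = 12.
Subtracting, 24 − 12 = 12.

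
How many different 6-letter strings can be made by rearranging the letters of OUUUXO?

OUUUXO has 6 letters with O appearing twice and U appearing 3 times.
The number of distinct arrangements is 6!/(3!·2!) = 720/12 = 60.

60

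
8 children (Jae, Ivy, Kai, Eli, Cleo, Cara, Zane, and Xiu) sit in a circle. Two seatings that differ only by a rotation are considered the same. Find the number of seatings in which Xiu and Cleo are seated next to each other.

1440

Glue Xiu and Cleo into a block (2 internal orders). Seating 7 units around a circle gives (6)! arrangements.
So 2 × (6)! = 2 × 720 = 1440.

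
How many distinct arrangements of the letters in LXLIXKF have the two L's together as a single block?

Treat the 2 copies of L as a single block. The multiset to arrange is then {LL, F, I, K, X, X}, 6 items in all.
That gives (6)!/(2!) = 360 arrangements.

360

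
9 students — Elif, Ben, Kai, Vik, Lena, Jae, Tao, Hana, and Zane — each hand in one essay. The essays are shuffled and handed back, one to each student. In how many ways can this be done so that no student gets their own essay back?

133496

Let Aᵢ be the assignments in which student i gets their own essay. We want the size of the complement of A₁∪…∪A_9.
By inclusion–exclusion this is Σ_{j=0}^{9} (−1)^j C(9,j)·(9−j)!.
Computing: 362880 − 362880 + 181440 − 60480 + 15120 − 3024 + 504 − 72 + 9 − 1 = 133496.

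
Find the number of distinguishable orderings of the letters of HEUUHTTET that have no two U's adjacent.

Total arrangements of HEUUHTTET: 9!/(3!·2!·2!·2!) = 7560.
Arrangements with the U's together: treat UU as one letter, giving (8)!/(3!·2!·2!) = 1680.
Subtracting, 7560 − 1680 = 5880 arrangements keep the U's apart.

5880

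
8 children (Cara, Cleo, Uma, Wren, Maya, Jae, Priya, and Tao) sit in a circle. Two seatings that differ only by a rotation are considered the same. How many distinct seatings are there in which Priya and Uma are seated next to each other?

1440

Treat {Priya, Uma} as one unit (2 internal orders) and seat the resulting 7 units around the table: (6)! circular arrangements.
So 2 × (6)! = 2 × 720 = 1440.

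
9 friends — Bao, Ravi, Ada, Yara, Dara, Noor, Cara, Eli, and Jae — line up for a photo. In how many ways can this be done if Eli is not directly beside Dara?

282240

Of the 9! = 362880 arrangements, those with Eli and Dara adjacent number 2 × 8! = 80640 (treat the pair as a block with 2 internal orders).
Complementary counting: 362880 − 80640 = 282240.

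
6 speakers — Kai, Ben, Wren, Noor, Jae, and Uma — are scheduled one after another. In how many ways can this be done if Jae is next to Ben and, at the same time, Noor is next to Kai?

Treat {Jae,Ben} as one block (2 orders) and {Noor,Kai} as another (2 orders).
That leaves 4 units to arrange: 2 × 2 × 4! = 4 × 24 = 96.

96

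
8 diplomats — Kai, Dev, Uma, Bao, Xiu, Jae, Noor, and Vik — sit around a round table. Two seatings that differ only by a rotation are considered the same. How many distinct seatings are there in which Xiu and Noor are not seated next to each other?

All circular seatings of 8 people number (7)! = 5040.
Those with Xiu next to Noor: fuse the pair into one unit and seat 7 units around a circle — 2·(6)! = 1440.
Subtracting, 5040 − 1440 = 3600.

3600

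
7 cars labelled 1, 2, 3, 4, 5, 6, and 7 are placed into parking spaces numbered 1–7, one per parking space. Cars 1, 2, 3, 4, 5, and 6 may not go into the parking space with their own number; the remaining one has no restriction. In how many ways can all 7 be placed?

2119

Let Aᵢ (for 1 ≤ i ≤ 6) be the placements that put car i in its forbidden parking space. Any j of these fix j positions, leaving (7−j)! ways to fill the rest, and there are C(6,j) ways to pick which j.
By inclusion–exclusion, the number of valid placements is Σ_{j=0}^{6} (−1)^j C(6,j)·(7−j)!.
Computing: 5040 − 4320 + 1800 − 480 + 90 − 12 + 1 = 2119.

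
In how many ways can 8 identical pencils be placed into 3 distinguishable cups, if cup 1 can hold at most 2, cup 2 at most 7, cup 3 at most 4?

Ignoring the caps, the number of non-negative solutions to x_1+…+x_3 = 8 is C(10,2) = 45.
Subtract solutions that violate a single cap (substitute x_i' = x_i − (cap_i+1)): x_1 ≥ 3 gives C(7,2) = 21; x_2 ≥ 8 gives C(2,2) = 1; x_3 ≥ 5 gives C(5,2) = 10. Together 32.
Add back pairs where two caps are both exceeded: 0 + 1 + 0 = 1.
By inclusion–exclusion the count is 45 − 32 + 1 = 14.

14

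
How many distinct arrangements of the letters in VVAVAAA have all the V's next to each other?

5

Treat the 3 copies of V as a single block. The multiset to arrange is then {VVV, A, A, A, A}, 5 items in all.
That gives (5)!/(4!) = 5 arrangements.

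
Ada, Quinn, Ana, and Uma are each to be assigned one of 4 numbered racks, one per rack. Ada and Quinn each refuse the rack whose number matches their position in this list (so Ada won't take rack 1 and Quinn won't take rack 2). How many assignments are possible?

14

Let Aᵢ (for i ∈ {1, 2}) be the placements that put person i in their forbidden rack. Any j of these fix j positions, leaving (4−j)! ways to fill the rest, and there are C(2,j) ways to pick which j.
By inclusion–exclusion, the number of valid placements is Σ_{j=0}^{2} (−1)^j C(2,j)·(4−j)!.
Computing: 24 − 12 + 2 = 14.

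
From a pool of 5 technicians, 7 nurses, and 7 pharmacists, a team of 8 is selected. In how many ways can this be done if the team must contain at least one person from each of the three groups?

71589

Unrestricted: C(19,8) = 75582 ways to pick any 8 of the 19.
Subtract selections that omit an entire group: no technicians → C(14,8) = 3003; no nurses → C(12,8) = 495; no pharmacists → C(12,8) = 495.
Add back selections omitting two groups (i.e. drawn from a single group): C(5,8) + C(7,8) + C(7,8) = 0.
By inclusion–exclusion: 75582 − 3993 + 0 = 71589.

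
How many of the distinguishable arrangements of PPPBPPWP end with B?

Fix B in the last position and arrange the remaining 7 letters.
Those 7 letters have P appearing 6 times, giving (7)!/(6!) = 7.

7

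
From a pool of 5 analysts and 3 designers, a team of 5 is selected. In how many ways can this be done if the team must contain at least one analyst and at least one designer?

With no constraint there are C(8,5) = 56 possible selections.
Subtract selections that omit an entire group: no analysts → C(3,5) = 0; no designers → C(5,5) = 1.
Both groups omitted at once is impossible, so 56 − 1 = 55.

55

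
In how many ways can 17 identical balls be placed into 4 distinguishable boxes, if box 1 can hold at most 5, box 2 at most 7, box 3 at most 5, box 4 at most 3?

20

By stars and bars, unrestricted non-negative solutions to x_1+…+x_4 = 17 number C(17+3,3) = 1140.
Subtract solutions that violate a single cap (substitute x_i' = x_i − (cap_i+1)): x_1 ≥ 6 gives C(14,3) = 364; x_2 ≥ 8 gives C(12,3) = 220; x_3 ≥ 6 gives C(14,3) = 364; x_4 ≥ 4 gives C(16,3) = 560. Together 1508.
Add back pairs where two caps are both exceeded: 20 + 56 + 120 + 20 + 56 + 120 = 392.
Subtract triples: 0 + 0 + 4 + 0 = 4.
By inclusion–exclusion the count is 1140 − 1508 + 392 − 4 = 20.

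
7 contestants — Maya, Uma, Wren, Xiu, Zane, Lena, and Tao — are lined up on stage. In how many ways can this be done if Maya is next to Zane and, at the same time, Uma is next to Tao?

Treat {Maya,Zane} as one block (2 orders) and {Uma,Tao} as another (2 orders).
That leaves 5 units to arrange: 2 × 2 × 5! = 4 × 120 = 480.

480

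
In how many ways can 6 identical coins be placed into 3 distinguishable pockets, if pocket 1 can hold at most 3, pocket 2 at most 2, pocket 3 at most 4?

9

Without the upper bounds there are C(8,2) = 28 ways to split 6 among 3 pockets.
Subtract solutions that violate a single cap (substitute x_i' = x_i − (cap_i+1)): x_1 ≥ 4 gives C(4,2) = 6; x_2 ≥ 3 gives C(5,2) = 10; x_3 ≥ 5 gives C(3,2) = 3. Together 19.
No two caps can be exceeded simultaneously, so the pair terms are all 0.
By inclusion–exclusion the count is 28 − 19 + 0 = 9.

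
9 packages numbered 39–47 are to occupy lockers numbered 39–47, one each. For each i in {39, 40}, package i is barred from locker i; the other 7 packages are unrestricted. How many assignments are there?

Let Aᵢ (for i ∈ {39, 40}) be the placements that put package i in its forbidden locker. Any j of these fix j positions, leaving (9−j)! ways to fill the rest, and there are C(2,j) ways to pick which j.
By inclusion–exclusion, the number of valid placements is Σ_{j=0}^{2} (−1)^j C(2,j)·(9−j)!.
Computing: 362880 − 80640 + 5040 = 287280.

287280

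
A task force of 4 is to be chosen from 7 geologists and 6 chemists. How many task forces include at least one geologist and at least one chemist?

Total 4-person selections from all 13: C(13,4) = 715.
Selections missing a whole group: no geologists → C(6,4) = 15; no chemists → C(7,4) = 35.
Both groups omitted at once is impossible, so 715 − 50 = 665.

665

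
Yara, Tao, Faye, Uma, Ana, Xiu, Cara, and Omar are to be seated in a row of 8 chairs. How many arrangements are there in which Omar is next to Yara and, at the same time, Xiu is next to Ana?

2880

Treat {Omar,Yara} as one block (2 orders) and {Xiu,Ana} as another (2 orders).
That leaves 6 units to arrange: 2 × 2 × 6! = 4 × 720 = 2880.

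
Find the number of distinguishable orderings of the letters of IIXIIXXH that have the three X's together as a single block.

30

Treat the 3 copies of X as a single block. The multiset to arrange is then {XXX, H, I, I, I, I}, 6 items in all.
That gives (6)!/(4!) = 30 arrangements.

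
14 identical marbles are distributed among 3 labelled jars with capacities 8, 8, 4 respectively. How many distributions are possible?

By stars and bars, unrestricted non-negative solutions to x_1+…+x_3 = 14 number C(14+2,2) = 120.
Subtract solutions that violate a single cap (substitute x_i' = x_i − (cap_i+1)): x_1 ≥ 9 gives C(7,2) = 21; x_2 ≥ 9 gives C(7,2) = 21; x_3 ≥ 5 gives C(11,2) = 55. Together 97.
Add back pairs where two caps are both exceeded: 0 + 1 + 1 = 2.
By inclusion–exclusion the count is 120 − 97 + 2 = 25.

25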